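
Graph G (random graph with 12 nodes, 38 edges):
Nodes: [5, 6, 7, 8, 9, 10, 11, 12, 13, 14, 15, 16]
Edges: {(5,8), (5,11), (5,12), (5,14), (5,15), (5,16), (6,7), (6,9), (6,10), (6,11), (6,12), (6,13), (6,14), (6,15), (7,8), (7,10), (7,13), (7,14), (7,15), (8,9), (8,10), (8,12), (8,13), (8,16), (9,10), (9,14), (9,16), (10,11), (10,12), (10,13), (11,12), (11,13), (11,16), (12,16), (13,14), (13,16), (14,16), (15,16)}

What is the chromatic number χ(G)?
χ(G) = 5

Clique number ω(G) = 4 (lower bound: χ ≥ ω).
Suppose a proper 4-coloring c exists. The clique [5, 8, 12, 16] takes 4 distinct colors; by symmetry let c(5) = 1, c(8) = 2, c(12) = 3, c(16) = 4.
- Vertex 11: neighbors [5, 12, 16] already have colors [1, 3, 4] ⇒ c(11) = 2.
- Vertex 6: neighbors [11, 12] already have colors [2, 3]; try each remaining color.
- Case c(6) = 1:
  - Vertex 10: neighbors [6, 8, 12] already have colors [1, 2, 3] ⇒ c(10) = 4.
  - Vertex 7: neighbors [6, 8, 10] already have colors [1, 2, 4] ⇒ c(7) = 3.
  - Vertex 13: neighbors [6, 8, 7, 10] already have colors [1, 2, 3, 4] — all 4 colors blocked. Contradiction.
- Case c(6) = 4:
  - Vertex 10: neighbors [8, 12, 6] already have colors [2, 3, 4] ⇒ c(10) = 1.
  - Vertex 7: neighbors [10, 8, 6] already have colors [1, 2, 4] ⇒ c(7) = 3.
  - Vertex 13: neighbors [10, 8, 7, 6] already have colors [1, 2, 3, 4] — all 4 colors blocked. Contradiction.
Every case ends in a contradiction, so G has no proper 4-coloring (χ ≥ 5).
The coloring below uses 5 colors, so χ(G) = 5.
A valid 5-coloring: color 1: [10, 16]; color 2: [5, 9, 13]; color 3: [6, 8]; color 4: [7, 12]; color 5: [11, 14, 15].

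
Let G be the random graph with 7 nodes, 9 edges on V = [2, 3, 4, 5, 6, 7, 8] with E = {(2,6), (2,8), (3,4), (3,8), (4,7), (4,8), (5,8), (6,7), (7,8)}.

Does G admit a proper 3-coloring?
A valid 3-coloring: color 1: [6, 8]; color 2: [2, 3, 5, 7]; color 3: [4].
(χ(G) = 3 ≤ 3.)

Yes, G is 3-colorable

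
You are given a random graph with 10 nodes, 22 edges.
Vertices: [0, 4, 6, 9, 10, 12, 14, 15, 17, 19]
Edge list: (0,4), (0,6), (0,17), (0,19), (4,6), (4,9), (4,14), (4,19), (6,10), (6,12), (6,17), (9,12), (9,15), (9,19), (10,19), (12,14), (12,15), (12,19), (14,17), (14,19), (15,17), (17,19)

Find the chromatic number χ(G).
Clique number ω(G) = 3 (lower bound: χ ≥ ω).
The clique on [0, 17, 19] has size 3, forcing χ ≥ 3, and the coloring below uses 3 colors, so χ(G) = 3.
A valid 3-coloring: color 1: [6, 15, 19]; color 2: [4, 10, 12, 17]; color 3: [0, 9, 14].

χ(G) = 3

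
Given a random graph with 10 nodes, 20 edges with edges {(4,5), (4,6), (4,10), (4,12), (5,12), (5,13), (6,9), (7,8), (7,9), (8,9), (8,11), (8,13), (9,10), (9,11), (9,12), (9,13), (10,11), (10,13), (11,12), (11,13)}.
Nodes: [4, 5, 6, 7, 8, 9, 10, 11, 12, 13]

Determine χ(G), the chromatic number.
χ(G) = 4

Clique number ω(G) = 4 (lower bound: χ ≥ ω).
The clique on [8, 9, 11, 13] has size 4, forcing χ ≥ 4, and the coloring below uses 4 colors, so χ(G) = 4.
A valid 4-coloring: color 1: [4, 9]; color 2: [6, 7, 12, 13]; color 3: [5, 11]; color 4: [8, 10].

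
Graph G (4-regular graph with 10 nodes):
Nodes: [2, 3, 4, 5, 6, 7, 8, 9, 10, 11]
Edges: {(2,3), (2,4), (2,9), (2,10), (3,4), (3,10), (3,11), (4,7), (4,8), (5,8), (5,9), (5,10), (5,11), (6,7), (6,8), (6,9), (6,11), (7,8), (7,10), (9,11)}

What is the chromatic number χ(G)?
Clique number ω(G) = 3 (lower bound: χ ≥ ω).
Suppose a proper 3-coloring c exists. The clique [2, 3, 4] takes 3 distinct colors; by symmetry let c(2) = 1, c(3) = 2, c(4) = 3.
- Vertex 10: neighbors [2, 3] already have colors [1, 2] ⇒ c(10) = 3.
- Vertex 5: neighbors [10] already have colors [3]; try each remaining color.
- Case c(5) = 1:
  - Vertex 8: neighbors [5, 4] already have colors [1, 3] ⇒ c(8) = 2.
  - Vertex 11: neighbors [5, 3] already have colors [1, 2] ⇒ c(11) = 3.
  - Vertex 6: neighbors [8, 11] already have colors [2, 3] ⇒ c(6) = 1.
  - Vertex 7: neighbors [6, 8, 4] already have colors [1, 2, 3] — all 3 colors blocked. Contradiction.
- Case c(5) = 2:
  - Vertex 8: neighbors [5, 4] already have colors [2, 3] ⇒ c(8) = 1.
  - Vertex 9: neighbors [2, 5] already have colors [1, 2] ⇒ c(9) = 3.
  - Vertex 6: neighbors [8, 9] already have colors [1, 3] ⇒ c(6) = 2.
  - Vertex 7: neighbors [8, 6, 4] already have colors [1, 2, 3] — all 3 colors blocked. Contradiction.
Every case ends in a contradiction, so G has no proper 3-coloring (χ ≥ 4).
The coloring below uses 4 colors, so χ(G) = 4.
A valid 4-coloring: color 1: [4, 9, 10]; color 2: [3, 5, 6]; color 3: [2, 7, 11]; color 4: [8].

χ(G) = 4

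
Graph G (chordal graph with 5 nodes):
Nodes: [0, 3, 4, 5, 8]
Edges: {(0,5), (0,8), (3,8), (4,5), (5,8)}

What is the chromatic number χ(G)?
Clique number ω(G) = 3 (lower bound: χ ≥ ω).
The clique on [0, 5, 8] has size 3, forcing χ ≥ 3, and the coloring below uses 3 colors, so χ(G) = 3.
A valid 3-coloring: color 1: [4, 8]; color 2: [3, 5]; color 3: [0].

χ(G) = 3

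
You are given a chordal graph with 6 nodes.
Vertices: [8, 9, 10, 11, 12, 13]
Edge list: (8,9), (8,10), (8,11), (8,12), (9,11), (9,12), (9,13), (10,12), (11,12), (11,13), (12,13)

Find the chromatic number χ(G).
Clique number ω(G) = 4 (lower bound: χ ≥ ω).
The clique on [8, 9, 11, 12] has size 4, forcing χ ≥ 4, and the coloring below uses 4 colors, so χ(G) = 4.
A valid 4-coloring: color 1: [12]; color 2: [10, 11]; color 3: [8, 13]; color 4: [9].

χ(G) = 4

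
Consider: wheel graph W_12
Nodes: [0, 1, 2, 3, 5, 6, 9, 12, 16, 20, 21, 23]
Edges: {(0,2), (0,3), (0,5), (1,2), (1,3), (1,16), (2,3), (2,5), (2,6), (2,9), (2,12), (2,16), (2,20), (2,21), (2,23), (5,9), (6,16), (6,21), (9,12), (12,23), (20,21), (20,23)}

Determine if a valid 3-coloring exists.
Odd cycle [9, 12, 23, 20, 21, 6, 16, 1, 3, 0, 5] needs 3 colors (χ ≥ 3).
Vertex 2 is adjacent to every vertex of [0, 1, 3, 5, 6, 9, 12, 16, 20, 21, 23], which already need 3 colors among themselves, so 2 needs a new color (χ ≥ 4).
Hence χ(G) ≥ 4 > 3, so no proper 3-coloring exists.

No, G is not 3-colorable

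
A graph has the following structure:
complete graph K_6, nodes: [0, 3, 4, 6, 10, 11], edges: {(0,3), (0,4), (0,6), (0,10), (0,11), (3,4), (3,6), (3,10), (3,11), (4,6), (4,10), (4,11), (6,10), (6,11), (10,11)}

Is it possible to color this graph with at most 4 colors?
The clique on vertices [0, 3, 4, 6, 10, 11] has size 6 > 4, so it alone needs 6 colors.

No, G is not 4-colorable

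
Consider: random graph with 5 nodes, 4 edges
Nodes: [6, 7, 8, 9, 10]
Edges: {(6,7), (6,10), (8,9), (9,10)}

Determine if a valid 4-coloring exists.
A valid 4-coloring: color 1: [7, 8, 10]; color 2: [6, 9].
(χ(G) = 2 ≤ 4.)

Yes, G is 4-colorable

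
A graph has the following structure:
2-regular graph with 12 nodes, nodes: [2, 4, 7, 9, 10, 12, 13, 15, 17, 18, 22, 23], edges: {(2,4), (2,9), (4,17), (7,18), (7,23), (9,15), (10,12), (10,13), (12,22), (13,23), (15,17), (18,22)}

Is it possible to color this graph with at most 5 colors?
A valid 5-coloring: color 1: [2, 10, 17, 22, 23]; color 2: [4, 12, 13, 15, 18]; color 3: [7, 9].
(χ(G) = 3 ≤ 5.)

Yes, G is 5-colorable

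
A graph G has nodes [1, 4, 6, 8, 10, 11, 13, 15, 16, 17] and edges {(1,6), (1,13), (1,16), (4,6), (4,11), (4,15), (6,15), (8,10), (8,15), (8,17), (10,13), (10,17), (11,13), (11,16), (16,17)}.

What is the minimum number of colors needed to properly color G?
χ(G) = 3

Clique number ω(G) = 3 (lower bound: χ ≥ ω).
The clique on [4, 6, 15] has size 3, forcing χ ≥ 3, and the coloring below uses 3 colors, so χ(G) = 3.
A valid 3-coloring: color 1: [1, 10, 11, 15]; color 2: [4, 8, 13, 16]; color 3: [6, 17].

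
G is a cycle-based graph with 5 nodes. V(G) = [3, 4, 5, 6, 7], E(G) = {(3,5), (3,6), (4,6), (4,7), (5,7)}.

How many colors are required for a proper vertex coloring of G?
χ(G) = 3

Clique number ω(G) = 2 (lower bound: χ ≥ ω).
Odd cycle [7, 4, 6, 3, 5] needs 3 colors (χ ≥ 3).
The coloring below uses 3 colors, so χ(G) = 3.
A valid 3-coloring: color 1: [3, 7]; color 2: [4, 5]; color 3: [6].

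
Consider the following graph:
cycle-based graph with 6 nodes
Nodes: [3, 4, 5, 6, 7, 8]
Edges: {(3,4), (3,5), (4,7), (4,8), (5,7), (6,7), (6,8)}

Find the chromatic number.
χ(G) = 2

Clique number ω(G) = 2 (lower bound: χ ≥ ω).
The graph is bipartite (no odd cycle), so 2 colors suffice: χ(G) = 2.
A valid 2-coloring: color 1: [3, 7, 8]; color 2: [4, 5, 6].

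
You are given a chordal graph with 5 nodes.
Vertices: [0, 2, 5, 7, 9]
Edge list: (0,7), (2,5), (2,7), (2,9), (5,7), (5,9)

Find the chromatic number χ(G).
Clique number ω(G) = 3 (lower bound: χ ≥ ω).
The clique on [2, 5, 9] has size 3, forcing χ ≥ 3, and the coloring below uses 3 colors, so χ(G) = 3.
A valid 3-coloring: color 1: [7, 9]; color 2: [0, 2]; color 3: [5].

χ(G) = 3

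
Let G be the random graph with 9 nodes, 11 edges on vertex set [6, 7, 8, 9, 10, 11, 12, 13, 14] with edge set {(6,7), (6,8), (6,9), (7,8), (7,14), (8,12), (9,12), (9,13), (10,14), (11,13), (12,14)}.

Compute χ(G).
Clique number ω(G) = 3 (lower bound: χ ≥ ω).
The clique on [6, 7, 8] has size 3, forcing χ ≥ 3, and the coloring below uses 3 colors, so χ(G) = 3.
A valid 3-coloring: color 1: [7, 10, 12, 13]; color 2: [6, 11, 14]; color 3: [8, 9].

χ(G) = 3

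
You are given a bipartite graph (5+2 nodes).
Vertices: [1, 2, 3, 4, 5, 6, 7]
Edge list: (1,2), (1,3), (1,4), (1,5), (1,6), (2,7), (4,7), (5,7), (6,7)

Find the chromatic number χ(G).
χ(G) = 2

Clique number ω(G) = 2 (lower bound: χ ≥ ω).
The graph is bipartite (no odd cycle), so 2 colors suffice: χ(G) = 2.
A valid 2-coloring: color 1: [1, 7]; color 2: [2, 3, 4, 5, 6].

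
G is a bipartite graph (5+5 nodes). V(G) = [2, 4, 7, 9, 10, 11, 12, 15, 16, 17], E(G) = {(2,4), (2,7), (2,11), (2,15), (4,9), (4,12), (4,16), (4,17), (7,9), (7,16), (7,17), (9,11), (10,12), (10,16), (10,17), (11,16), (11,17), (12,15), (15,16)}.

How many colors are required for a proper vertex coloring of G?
χ(G) = 2

Clique number ω(G) = 2 (lower bound: χ ≥ ω).
The graph is bipartite (no odd cycle), so 2 colors suffice: χ(G) = 2.
A valid 2-coloring: color 1: [2, 9, 12, 16, 17]; color 2: [4, 7, 10, 11, 15].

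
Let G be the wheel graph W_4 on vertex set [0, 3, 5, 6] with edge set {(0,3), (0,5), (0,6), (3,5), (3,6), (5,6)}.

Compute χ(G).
χ(G) = 4

Clique number ω(G) = 4 (lower bound: χ ≥ ω).
The clique on [0, 3, 5, 6] has size 4, forcing χ ≥ 4, and the coloring below uses 4 colors, so χ(G) = 4.
A valid 4-coloring: color 1: [5]; color 2: [0]; color 3: [6]; color 4: [3].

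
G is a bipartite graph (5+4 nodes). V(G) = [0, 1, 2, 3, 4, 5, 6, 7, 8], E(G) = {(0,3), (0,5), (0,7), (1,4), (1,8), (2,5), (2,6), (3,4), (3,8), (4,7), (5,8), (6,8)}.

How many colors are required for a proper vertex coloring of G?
χ(G) = 2

Clique number ω(G) = 2 (lower bound: χ ≥ ω).
The graph is bipartite (no odd cycle), so 2 colors suffice: χ(G) = 2.
A valid 2-coloring: color 1: [0, 2, 4, 8]; color 2: [1, 3, 5, 6, 7].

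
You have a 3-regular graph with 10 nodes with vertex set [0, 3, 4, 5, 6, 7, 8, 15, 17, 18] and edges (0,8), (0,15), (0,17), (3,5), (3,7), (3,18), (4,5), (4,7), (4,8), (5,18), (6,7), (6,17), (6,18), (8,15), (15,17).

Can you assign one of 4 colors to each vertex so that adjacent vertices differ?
Yes, G is 4-colorable

A valid 4-coloring: color 1: [5, 7, 8, 17]; color 2: [0, 3, 4, 6]; color 3: [15, 18].
(χ(G) = 3 ≤ 4.)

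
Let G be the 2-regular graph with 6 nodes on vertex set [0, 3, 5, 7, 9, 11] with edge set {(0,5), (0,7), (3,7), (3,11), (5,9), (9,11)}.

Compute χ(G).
Clique number ω(G) = 2 (lower bound: χ ≥ ω).
The graph is bipartite (no odd cycle), so 2 colors suffice: χ(G) = 2.
A valid 2-coloring: color 1: [5, 7, 11]; color 2: [0, 3, 9].

χ(G) = 2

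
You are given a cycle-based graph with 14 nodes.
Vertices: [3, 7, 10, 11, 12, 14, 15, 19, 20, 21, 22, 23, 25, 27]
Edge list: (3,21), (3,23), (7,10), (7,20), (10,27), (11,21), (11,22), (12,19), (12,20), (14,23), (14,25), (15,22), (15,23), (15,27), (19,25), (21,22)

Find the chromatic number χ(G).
Clique number ω(G) = 3 (lower bound: χ ≥ ω).
The clique on [11, 21, 22] has size 3, forcing χ ≥ 3, and the coloring below uses 3 colors, so χ(G) = 3.
A valid 3-coloring: color 1: [10, 14, 15, 19, 20, 21]; color 2: [7, 12, 22, 23, 25, 27]; color 3: [3, 11].

χ(G) = 3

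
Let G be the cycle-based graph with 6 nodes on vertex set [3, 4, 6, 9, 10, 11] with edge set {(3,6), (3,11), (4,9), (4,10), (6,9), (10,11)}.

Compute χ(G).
χ(G) = 2

Clique number ω(G) = 2 (lower bound: χ ≥ ω).
The graph is bipartite (no odd cycle), so 2 colors suffice: χ(G) = 2.
A valid 2-coloring: color 1: [4, 6, 11]; color 2: [3, 9, 10].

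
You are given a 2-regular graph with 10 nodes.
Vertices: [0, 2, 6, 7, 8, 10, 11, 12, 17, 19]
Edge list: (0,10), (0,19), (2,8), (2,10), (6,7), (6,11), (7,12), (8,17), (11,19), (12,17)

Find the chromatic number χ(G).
Clique number ω(G) = 2 (lower bound: χ ≥ ω).
The graph is bipartite (no odd cycle), so 2 colors suffice: χ(G) = 2.
A valid 2-coloring: color 1: [0, 2, 7, 11, 17]; color 2: [6, 8, 10, 12, 19].

χ(G) = 2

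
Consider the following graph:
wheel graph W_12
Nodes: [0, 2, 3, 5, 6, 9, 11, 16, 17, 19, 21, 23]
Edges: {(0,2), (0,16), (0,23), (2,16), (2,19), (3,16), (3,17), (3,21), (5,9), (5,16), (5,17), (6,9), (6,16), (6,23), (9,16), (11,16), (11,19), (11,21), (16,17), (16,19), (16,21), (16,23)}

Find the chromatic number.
χ(G) = 4

Clique number ω(G) = 3 (lower bound: χ ≥ ω).
Odd cycle [0, 2, 19, 11, 21, 3, 17, 5, 9, 6, 23] needs 3 colors (χ ≥ 3).
Vertex 16 is adjacent to every vertex of [0, 2, 3, 5, 6, 9, 11, 17, 19, 21, 23], which already need 3 colors among themselves, so 16 needs a new color (χ ≥ 4).
The coloring below uses 4 colors, so χ(G) = 4.
A valid 4-coloring: color 1: [16]; color 2: [0, 6, 17, 19, 21]; color 3: [2, 3, 5, 11, 23]; color 4: [9].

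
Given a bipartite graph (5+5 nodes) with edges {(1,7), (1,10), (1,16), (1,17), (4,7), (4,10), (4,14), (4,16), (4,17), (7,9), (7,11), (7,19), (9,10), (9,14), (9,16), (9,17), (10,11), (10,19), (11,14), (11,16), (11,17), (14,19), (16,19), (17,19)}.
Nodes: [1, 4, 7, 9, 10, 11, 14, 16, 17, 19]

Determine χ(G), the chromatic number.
χ(G) = 2

Clique number ω(G) = 2 (lower bound: χ ≥ ω).
The graph is bipartite (no odd cycle), so 2 colors suffice: χ(G) = 2.
A valid 2-coloring: color 1: [1, 4, 9, 11, 19]; color 2: [7, 10, 14, 16, 17].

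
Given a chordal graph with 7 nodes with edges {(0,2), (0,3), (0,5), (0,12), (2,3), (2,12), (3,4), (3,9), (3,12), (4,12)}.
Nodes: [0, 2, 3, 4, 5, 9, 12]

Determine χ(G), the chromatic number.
Clique number ω(G) = 4 (lower bound: χ ≥ ω).
The clique on [0, 2, 3, 12] has size 4, forcing χ ≥ 4, and the coloring below uses 4 colors, so χ(G) = 4.
A valid 4-coloring: color 1: [3, 5]; color 2: [9, 12]; color 3: [0, 4]; color 4: [2].

χ(G) = 4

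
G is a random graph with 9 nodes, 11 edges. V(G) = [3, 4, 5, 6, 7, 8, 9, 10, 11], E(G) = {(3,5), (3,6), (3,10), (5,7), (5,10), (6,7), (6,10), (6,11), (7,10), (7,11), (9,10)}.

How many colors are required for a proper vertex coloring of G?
Clique number ω(G) = 3 (lower bound: χ ≥ ω).
The clique on [3, 5, 10] has size 3, forcing χ ≥ 3, and the coloring below uses 3 colors, so χ(G) = 3.
A valid 3-coloring: color 1: [4, 8, 10, 11]; color 2: [3, 7, 9]; color 3: [5, 6].

χ(G) = 3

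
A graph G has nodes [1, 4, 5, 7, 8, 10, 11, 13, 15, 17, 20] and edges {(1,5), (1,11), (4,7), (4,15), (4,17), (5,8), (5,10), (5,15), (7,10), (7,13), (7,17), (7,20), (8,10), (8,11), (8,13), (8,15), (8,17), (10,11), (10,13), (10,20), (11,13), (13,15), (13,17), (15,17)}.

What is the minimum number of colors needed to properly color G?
χ(G) = 4

Clique number ω(G) = 4 (lower bound: χ ≥ ω).
The clique on [8, 13, 15, 17] has size 4, forcing χ ≥ 4, and the coloring below uses 4 colors, so χ(G) = 4.
A valid 4-coloring: color 1: [1, 7, 8]; color 2: [10, 15]; color 3: [4, 5, 13, 20]; color 4: [11, 17].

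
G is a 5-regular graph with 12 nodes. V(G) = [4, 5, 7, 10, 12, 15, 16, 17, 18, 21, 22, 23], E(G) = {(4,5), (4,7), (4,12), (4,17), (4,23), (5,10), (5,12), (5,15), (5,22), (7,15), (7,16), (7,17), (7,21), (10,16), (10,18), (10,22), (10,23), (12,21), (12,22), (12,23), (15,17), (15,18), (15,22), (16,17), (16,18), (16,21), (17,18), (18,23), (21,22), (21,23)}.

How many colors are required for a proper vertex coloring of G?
χ(G) = 4

Clique number ω(G) = 3 (lower bound: χ ≥ ω).
Odd cycle [21, 22, 5, 4, 23] needs 3 colors (χ ≥ 3).
Vertex 12 is adjacent to every vertex of [4, 5, 21, 22, 23], which already need 3 colors among themselves, so 12 needs a new color (χ ≥ 4).
The coloring below uses 4 colors, so χ(G) = 4.
A valid 4-coloring: color 1: [7, 12, 18]; color 2: [16, 22, 23]; color 3: [5, 17, 21]; color 4: [4, 10, 15].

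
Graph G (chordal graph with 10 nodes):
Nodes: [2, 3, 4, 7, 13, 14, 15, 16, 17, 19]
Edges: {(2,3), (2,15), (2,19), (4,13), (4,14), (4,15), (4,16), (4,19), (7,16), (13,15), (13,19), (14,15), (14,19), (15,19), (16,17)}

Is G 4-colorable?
Yes, G is 4-colorable

A valid 4-coloring: color 1: [3, 16, 19]; color 2: [7, 15, 17]; color 3: [2, 4]; color 4: [13, 14].
(χ(G) = 4 ≤ 4.)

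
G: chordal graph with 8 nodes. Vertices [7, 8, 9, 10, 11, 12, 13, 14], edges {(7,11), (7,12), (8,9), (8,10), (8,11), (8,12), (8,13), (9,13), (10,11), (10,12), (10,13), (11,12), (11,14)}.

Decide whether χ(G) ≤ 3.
The clique on vertices [8, 10, 11, 12] has size 4 > 3, so it alone needs 4 colors.

No, G is not 3-colorable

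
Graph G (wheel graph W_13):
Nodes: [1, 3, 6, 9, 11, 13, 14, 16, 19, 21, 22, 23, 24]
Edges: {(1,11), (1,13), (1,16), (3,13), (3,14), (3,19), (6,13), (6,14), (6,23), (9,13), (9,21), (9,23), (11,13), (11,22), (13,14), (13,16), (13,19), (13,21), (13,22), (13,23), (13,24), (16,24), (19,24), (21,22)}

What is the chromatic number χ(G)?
Clique number ω(G) = 3 (lower bound: χ ≥ ω).
The clique on [1, 13, 16] has size 3, forcing χ ≥ 3, and the coloring below uses 3 colors, so χ(G) = 3.
A valid 3-coloring: color 1: [13]; color 2: [1, 3, 6, 9, 22, 24]; color 3: [11, 14, 16, 19, 21, 23].

χ(G) = 3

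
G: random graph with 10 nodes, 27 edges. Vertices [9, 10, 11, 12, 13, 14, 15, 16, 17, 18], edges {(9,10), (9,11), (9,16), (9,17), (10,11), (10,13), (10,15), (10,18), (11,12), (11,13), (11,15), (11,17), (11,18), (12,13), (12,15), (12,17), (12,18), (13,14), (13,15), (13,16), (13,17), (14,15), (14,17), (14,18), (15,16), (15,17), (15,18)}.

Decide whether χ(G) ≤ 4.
The clique on vertices [11, 12, 13, 15, 17] has size 5 > 4, so it alone needs 5 colors.

No, G is not 4-colorable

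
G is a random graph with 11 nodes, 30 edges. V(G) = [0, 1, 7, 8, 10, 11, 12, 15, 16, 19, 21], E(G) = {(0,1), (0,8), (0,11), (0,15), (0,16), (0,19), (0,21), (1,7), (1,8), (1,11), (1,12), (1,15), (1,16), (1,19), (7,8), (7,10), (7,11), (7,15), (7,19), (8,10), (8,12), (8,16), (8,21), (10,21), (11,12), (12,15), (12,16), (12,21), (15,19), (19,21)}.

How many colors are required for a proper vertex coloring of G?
Clique number ω(G) = 4 (lower bound: χ ≥ ω).
The clique on [0, 1, 8, 16] has size 4, forcing χ ≥ 4, and the coloring below uses 4 colors, so χ(G) = 4.
A valid 4-coloring: color 1: [1, 21]; color 2: [8, 11, 15]; color 3: [0, 7, 12]; color 4: [10, 16, 19].

χ(G) = 4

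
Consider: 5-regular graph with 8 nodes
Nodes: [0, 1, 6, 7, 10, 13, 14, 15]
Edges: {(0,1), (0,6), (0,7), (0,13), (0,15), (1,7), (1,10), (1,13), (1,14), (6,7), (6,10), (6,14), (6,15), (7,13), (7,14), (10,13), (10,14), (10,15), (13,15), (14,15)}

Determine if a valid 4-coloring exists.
Yes, G is 4-colorable

A valid 4-coloring: color 1: [0, 10]; color 2: [1, 6]; color 3: [7, 15]; color 4: [13, 14].
(χ(G) = 4 ≤ 4.)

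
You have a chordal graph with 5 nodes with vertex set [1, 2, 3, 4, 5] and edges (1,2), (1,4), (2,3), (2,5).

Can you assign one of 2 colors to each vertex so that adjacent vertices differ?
A valid 2-coloring: color 1: [2, 4]; color 2: [1, 3, 5].
(χ(G) = 2 ≤ 2.)

Yes, G is 2-colorable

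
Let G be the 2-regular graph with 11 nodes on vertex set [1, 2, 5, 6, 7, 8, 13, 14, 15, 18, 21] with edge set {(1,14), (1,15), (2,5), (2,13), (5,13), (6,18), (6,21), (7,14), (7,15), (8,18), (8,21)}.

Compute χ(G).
Clique number ω(G) = 3 (lower bound: χ ≥ ω).
The clique on [2, 5, 13] has size 3, forcing χ ≥ 3, and the coloring below uses 3 colors, so χ(G) = 3.
A valid 3-coloring: color 1: [1, 2, 7, 18, 21]; color 2: [6, 8, 13, 14, 15]; color 3: [5].

χ(G) = 3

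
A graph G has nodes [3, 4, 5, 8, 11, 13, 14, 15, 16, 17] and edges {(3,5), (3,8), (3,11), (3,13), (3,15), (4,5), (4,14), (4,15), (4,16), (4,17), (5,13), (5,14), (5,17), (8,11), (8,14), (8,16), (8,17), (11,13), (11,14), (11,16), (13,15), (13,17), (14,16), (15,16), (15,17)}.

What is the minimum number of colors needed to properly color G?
Clique number ω(G) = 4 (lower bound: χ ≥ ω).
The clique on [8, 11, 14, 16] has size 4, forcing χ ≥ 4, and the coloring below uses 4 colors, so χ(G) = 4.
A valid 4-coloring: color 1: [4, 8, 13]; color 2: [3, 16, 17]; color 3: [14, 15]; color 4: [5, 11].

χ(G) = 4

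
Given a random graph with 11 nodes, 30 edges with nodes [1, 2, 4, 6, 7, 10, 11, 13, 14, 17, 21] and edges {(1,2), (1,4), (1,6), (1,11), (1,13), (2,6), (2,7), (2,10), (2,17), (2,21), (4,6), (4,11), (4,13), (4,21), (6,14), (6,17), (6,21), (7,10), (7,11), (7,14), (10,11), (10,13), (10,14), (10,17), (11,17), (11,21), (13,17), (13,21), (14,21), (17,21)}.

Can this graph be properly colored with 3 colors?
No, G is not 3-colorable

The clique on vertices [2, 6, 17, 21] has size 4 > 3, so it alone needs 4 colors.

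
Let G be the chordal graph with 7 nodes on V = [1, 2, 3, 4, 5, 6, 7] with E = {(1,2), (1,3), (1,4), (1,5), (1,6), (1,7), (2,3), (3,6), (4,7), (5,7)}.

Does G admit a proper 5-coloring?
Yes, G is 5-colorable

A valid 5-coloring: color 1: [1]; color 2: [3, 7]; color 3: [2, 4, 5, 6].
(χ(G) = 3 ≤ 5.)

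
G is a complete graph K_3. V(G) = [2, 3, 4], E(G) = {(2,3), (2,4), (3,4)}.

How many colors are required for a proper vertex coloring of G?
Clique number ω(G) = 3 (lower bound: χ ≥ ω).
The clique on [2, 3, 4] has size 3, forcing χ ≥ 3, and the coloring below uses 3 colors, so χ(G) = 3.
A valid 3-coloring: color 1: [4]; color 2: [2]; color 3: [3].

χ(G) = 3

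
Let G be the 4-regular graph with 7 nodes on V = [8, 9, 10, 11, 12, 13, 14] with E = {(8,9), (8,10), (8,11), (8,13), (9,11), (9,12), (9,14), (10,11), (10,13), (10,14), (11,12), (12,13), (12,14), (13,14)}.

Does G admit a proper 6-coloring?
A valid 6-coloring: color 1: [9, 10]; color 2: [11, 13]; color 3: [8, 14]; color 4: [12].
(χ(G) = 4 ≤ 6.)

Yes, G is 6-colorable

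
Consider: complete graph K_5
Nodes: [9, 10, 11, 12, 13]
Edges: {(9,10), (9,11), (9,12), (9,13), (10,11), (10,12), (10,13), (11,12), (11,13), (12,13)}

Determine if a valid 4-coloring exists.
No, G is not 4-colorable

The clique on vertices [9, 10, 11, 12, 13] has size 5 > 4, so it alone needs 5 colors.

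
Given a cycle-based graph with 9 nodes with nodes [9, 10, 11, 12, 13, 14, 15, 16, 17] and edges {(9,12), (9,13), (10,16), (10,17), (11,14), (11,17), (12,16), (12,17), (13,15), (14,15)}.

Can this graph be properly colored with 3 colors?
Yes, G is 3-colorable

A valid 3-coloring: color 1: [13, 14, 16, 17]; color 2: [10, 11, 12, 15]; color 3: [9].
(χ(G) = 3 ≤ 3.)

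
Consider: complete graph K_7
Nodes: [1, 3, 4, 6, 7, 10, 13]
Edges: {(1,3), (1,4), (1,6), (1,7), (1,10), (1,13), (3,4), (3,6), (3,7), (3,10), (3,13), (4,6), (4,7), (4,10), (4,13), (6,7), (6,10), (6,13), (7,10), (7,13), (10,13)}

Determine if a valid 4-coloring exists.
The clique on vertices [1, 3, 4, 6, 7, 10, 13] has size 7 > 4, so it alone needs 7 colors.

No, G is not 4-colorable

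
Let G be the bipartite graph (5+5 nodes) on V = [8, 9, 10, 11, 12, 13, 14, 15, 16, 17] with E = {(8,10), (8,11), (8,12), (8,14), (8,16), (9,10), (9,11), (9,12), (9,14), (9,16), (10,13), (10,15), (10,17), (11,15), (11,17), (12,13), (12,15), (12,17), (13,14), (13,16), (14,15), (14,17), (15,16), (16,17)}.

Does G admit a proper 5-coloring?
Yes, G is 5-colorable

A valid 5-coloring: color 1: [8, 9, 13, 15, 17]; color 2: [10, 11, 12, 14, 16].
(χ(G) = 2 ≤ 5.)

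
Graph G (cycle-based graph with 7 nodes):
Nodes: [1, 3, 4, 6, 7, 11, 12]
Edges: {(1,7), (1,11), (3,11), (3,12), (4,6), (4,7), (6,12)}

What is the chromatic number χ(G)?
Clique number ω(G) = 2 (lower bound: χ ≥ ω).
Odd cycle [11, 1, 7, 4, 6, 12, 3] needs 3 colors (χ ≥ 3).
The coloring below uses 3 colors, so χ(G) = 3.
A valid 3-coloring: color 1: [7, 11, 12]; color 2: [1, 3, 4]; color 3: [6].

χ(G) = 3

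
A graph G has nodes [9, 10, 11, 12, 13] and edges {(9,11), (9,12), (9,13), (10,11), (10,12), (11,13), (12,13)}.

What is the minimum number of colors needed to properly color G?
Clique number ω(G) = 3 (lower bound: χ ≥ ω).
The clique on [9, 11, 13] has size 3, forcing χ ≥ 3, and the coloring below uses 3 colors, so χ(G) = 3.
A valid 3-coloring: color 1: [9, 10]; color 2: [11, 12]; color 3: [13].

χ(G) = 3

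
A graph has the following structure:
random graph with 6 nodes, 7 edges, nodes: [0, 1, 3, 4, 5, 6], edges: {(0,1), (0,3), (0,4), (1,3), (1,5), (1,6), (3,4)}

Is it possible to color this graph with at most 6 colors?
A valid 6-coloring: color 1: [1, 4]; color 2: [3, 5, 6]; color 3: [0].
(χ(G) = 3 ≤ 6.)

Yes, G is 6-colorable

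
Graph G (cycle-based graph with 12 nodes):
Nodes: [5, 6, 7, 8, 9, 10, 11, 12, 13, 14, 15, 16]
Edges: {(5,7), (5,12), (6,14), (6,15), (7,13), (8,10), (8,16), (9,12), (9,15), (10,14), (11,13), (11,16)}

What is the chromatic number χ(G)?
χ(G) = 2

Clique number ω(G) = 2 (lower bound: χ ≥ ω).
The graph is bipartite (no odd cycle), so 2 colors suffice: χ(G) = 2.
A valid 2-coloring: color 1: [5, 6, 9, 10, 13, 16]; color 2: [7, 8, 11, 12, 14, 15].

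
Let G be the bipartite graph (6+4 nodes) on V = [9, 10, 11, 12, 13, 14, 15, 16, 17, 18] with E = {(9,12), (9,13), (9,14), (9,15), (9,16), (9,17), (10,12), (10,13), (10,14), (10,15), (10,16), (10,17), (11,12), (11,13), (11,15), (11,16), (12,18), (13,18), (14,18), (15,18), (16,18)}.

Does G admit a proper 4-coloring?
A valid 4-coloring: color 1: [9, 10, 11, 18]; color 2: [12, 13, 14, 15, 16, 17].
(χ(G) = 2 ≤ 4.)

Yes, G is 4-colorable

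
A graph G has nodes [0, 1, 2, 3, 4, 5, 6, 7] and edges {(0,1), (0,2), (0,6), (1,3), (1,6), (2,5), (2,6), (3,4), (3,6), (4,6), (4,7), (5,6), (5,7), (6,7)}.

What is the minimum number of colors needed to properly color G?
Clique number ω(G) = 3 (lower bound: χ ≥ ω).
Odd cycle [4, 3, 1, 0, 2, 5, 7] needs 3 colors (χ ≥ 3).
Vertex 6 is adjacent to every vertex of [0, 1, 2, 3, 4, 5, 7], which already need 3 colors among themselves, so 6 needs a new color (χ ≥ 4).
The coloring below uses 4 colors, so χ(G) = 4.
A valid 4-coloring: color 1: [6]; color 2: [1, 4, 5]; color 3: [0, 3, 7]; color 4: [2].

χ(G) = 4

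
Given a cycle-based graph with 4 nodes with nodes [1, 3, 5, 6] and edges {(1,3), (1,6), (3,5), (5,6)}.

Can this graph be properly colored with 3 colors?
Yes, G is 3-colorable

A valid 3-coloring: color 1: [3, 6]; color 2: [1, 5].
(χ(G) = 2 ≤ 3.)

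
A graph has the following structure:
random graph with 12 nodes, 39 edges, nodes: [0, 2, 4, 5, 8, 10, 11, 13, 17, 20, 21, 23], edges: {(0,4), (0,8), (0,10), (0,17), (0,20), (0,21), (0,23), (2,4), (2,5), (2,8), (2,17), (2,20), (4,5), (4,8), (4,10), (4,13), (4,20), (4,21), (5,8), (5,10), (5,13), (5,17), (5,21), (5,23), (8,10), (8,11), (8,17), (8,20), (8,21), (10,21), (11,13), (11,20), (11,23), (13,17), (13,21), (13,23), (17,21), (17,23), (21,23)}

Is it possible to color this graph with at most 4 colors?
No, G is not 4-colorable

The clique on vertices [0, 4, 8, 10, 21] has size 5 > 4, so it alone needs 5 colors.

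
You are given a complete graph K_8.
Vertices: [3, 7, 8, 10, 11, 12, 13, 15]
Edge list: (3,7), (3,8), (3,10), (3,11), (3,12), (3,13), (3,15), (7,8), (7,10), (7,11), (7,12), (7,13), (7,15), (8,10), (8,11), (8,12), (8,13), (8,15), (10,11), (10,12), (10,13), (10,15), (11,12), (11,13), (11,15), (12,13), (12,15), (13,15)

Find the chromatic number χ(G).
Clique number ω(G) = 8 (lower bound: χ ≥ ω).
The clique on [3, 7, 8, 10, 11, 12, 13, 15] has size 8, forcing χ ≥ 8, and the coloring below uses 8 colors, so χ(G) = 8.
A valid 8-coloring: color 1: [15]; color 2: [11]; color 3: [13]; color 4: [10]; color 5: [3]; color 6: [8]; color 7: [7]; color 8: [12].

χ(G) = 8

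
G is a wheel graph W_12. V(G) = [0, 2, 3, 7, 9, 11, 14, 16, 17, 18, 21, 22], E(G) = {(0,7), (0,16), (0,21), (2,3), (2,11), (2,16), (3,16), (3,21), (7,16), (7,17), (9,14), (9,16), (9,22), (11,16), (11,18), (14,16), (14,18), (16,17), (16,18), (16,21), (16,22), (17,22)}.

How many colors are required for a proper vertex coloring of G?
χ(G) = 4

Clique number ω(G) = 3 (lower bound: χ ≥ ω).
Odd cycle [3, 2, 11, 18, 14, 9, 22, 17, 7, 0, 21] needs 3 colors (χ ≥ 3).
Vertex 16 is adjacent to every vertex of [0, 2, 3, 7, 9, 11, 14, 17, 18, 21, 22], which already need 3 colors among themselves, so 16 needs a new color (χ ≥ 4).
The coloring below uses 4 colors, so χ(G) = 4.
A valid 4-coloring: color 1: [16]; color 2: [0, 3, 11, 14, 22]; color 3: [2, 9, 17, 18, 21]; color 4: [7].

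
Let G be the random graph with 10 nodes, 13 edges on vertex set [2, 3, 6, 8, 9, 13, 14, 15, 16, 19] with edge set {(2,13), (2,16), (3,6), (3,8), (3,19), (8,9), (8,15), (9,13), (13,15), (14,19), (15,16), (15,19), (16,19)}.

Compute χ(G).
Clique number ω(G) = 3 (lower bound: χ ≥ ω).
The clique on [15, 16, 19] has size 3, forcing χ ≥ 3, and the coloring below uses 3 colors, so χ(G) = 3.
A valid 3-coloring: color 1: [6, 8, 13, 19]; color 2: [2, 3, 9, 14, 15]; color 3: [16].

χ(G) = 3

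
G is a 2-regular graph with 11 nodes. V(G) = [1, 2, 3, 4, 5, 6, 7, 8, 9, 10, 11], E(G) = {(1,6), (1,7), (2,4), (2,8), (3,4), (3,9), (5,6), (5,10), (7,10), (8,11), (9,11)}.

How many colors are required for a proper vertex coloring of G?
Clique number ω(G) = 2 (lower bound: χ ≥ ω).
Odd cycle [10, 5, 6, 1, 7] needs 3 colors (χ ≥ 3).
The coloring below uses 3 colors, so χ(G) = 3.
A valid 3-coloring: color 1: [1, 4, 5, 8, 9]; color 2: [2, 3, 6, 7, 11]; color 3: [10].

χ(G) = 3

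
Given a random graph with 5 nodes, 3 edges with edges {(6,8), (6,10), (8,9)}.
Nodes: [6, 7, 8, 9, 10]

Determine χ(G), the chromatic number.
Clique number ω(G) = 2 (lower bound: χ ≥ ω).
The graph is bipartite (no odd cycle), so 2 colors suffice: χ(G) = 2.
A valid 2-coloring: color 1: [7, 8, 10]; color 2: [6, 9].

χ(G) = 2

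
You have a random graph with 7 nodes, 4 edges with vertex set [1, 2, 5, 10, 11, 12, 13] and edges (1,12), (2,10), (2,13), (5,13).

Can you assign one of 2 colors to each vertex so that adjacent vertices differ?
Yes, G is 2-colorable

A valid 2-coloring: color 1: [10, 11, 12, 13]; color 2: [1, 2, 5].
(χ(G) = 2 ≤ 2.)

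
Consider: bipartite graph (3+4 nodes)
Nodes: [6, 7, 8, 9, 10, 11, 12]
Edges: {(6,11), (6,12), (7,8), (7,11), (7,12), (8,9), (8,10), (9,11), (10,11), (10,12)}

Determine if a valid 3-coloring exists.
Yes, G is 3-colorable

A valid 3-coloring: color 1: [8, 11, 12]; color 2: [6, 7, 9, 10].
(χ(G) = 2 ≤ 3.)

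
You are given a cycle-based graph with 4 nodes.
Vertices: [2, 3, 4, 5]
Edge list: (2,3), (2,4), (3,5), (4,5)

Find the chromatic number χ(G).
Clique number ω(G) = 2 (lower bound: χ ≥ ω).
The graph is bipartite (no odd cycle), so 2 colors suffice: χ(G) = 2.
A valid 2-coloring: color 1: [2, 5]; color 2: [3, 4].

χ(G) = 2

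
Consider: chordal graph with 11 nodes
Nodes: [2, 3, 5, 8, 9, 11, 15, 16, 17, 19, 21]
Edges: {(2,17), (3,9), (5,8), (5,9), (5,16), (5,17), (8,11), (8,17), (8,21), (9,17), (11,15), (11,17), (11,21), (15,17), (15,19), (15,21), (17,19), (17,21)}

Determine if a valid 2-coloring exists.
No, G is not 2-colorable

The clique on vertices [8, 11, 17, 21] has size 4 > 2, so it alone needs 4 colors.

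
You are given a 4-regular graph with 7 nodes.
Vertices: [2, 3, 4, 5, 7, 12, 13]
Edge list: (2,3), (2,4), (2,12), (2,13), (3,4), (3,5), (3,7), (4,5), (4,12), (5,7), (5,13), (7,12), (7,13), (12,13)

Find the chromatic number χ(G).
Clique number ω(G) = 3 (lower bound: χ ≥ ω).
Suppose a proper 3-coloring c exists. The clique [2, 3, 4] takes 3 distinct colors; by symmetry let c(2) = 1, c(3) = 2, c(4) = 3.
- Vertex 5: neighbors [3, 4] already have colors [2, 3] ⇒ c(5) = 1.
- Vertex 7: neighbors [5, 3] already have colors [1, 2] ⇒ c(7) = 3.
- Vertex 12: neighbors [2, 4] already have colors [1, 3] ⇒ c(12) = 2.
- Vertex 13: neighbors [2, 12, 7] already have colors [1, 2, 3] — all 3 colors blocked. Contradiction.
The forced assignments end in a contradiction, so G has no proper 3-coloring (χ ≥ 4).
The coloring below uses 4 colors, so χ(G) = 4.
A valid 4-coloring: color 1: [4, 13]; color 2: [2, 5]; color 3: [3, 12]; color 4: [7].

χ(G) = 4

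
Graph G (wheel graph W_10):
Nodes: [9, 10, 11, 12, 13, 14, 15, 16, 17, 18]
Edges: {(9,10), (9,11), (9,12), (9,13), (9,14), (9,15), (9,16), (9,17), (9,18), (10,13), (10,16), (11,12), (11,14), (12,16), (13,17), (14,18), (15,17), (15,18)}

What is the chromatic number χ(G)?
Clique number ω(G) = 3 (lower bound: χ ≥ ω).
Odd cycle [12, 11, 14, 18, 15, 17, 13, 10, 16] needs 3 colors (χ ≥ 3).
Vertex 9 is adjacent to every vertex of [10, 11, 12, 13, 14, 15, 16, 17, 18], which already need 3 colors among themselves, so 9 needs a new color (χ ≥ 4).
The coloring below uses 4 colors, so χ(G) = 4.
A valid 4-coloring: color 1: [9]; color 2: [10, 12, 14, 15]; color 3: [11, 16, 17, 18]; color 4: [13].

χ(G) = 4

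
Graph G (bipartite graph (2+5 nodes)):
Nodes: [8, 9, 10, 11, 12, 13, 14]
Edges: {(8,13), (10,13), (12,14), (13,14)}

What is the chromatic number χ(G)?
χ(G) = 2

Clique number ω(G) = 2 (lower bound: χ ≥ ω).
The graph is bipartite (no odd cycle), so 2 colors suffice: χ(G) = 2.
A valid 2-coloring: color 1: [9, 11, 12, 13]; color 2: [8, 10, 14].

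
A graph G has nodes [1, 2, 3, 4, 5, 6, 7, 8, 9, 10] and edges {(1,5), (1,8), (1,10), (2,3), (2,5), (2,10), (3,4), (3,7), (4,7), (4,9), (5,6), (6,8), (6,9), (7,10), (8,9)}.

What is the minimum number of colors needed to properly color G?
χ(G) = 3

Clique number ω(G) = 3 (lower bound: χ ≥ ω).
The clique on [3, 4, 7] has size 3, forcing χ ≥ 3, and the coloring below uses 3 colors, so χ(G) = 3.
A valid 3-coloring: color 1: [1, 2, 7, 9]; color 2: [4, 5, 8, 10]; color 3: [3, 6].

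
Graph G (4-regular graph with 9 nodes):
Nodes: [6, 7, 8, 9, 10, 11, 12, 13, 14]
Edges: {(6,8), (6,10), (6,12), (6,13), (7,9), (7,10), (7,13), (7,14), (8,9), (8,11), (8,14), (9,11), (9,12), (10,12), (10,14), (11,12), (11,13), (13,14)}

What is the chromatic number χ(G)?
Clique number ω(G) = 3 (lower bound: χ ≥ ω).
The clique on [6, 10, 12] has size 3, forcing χ ≥ 3, and the coloring below uses 3 colors, so χ(G) = 3.
A valid 3-coloring: color 1: [6, 11, 14]; color 2: [9, 10, 13]; color 3: [7, 8, 12].

χ(G) = 3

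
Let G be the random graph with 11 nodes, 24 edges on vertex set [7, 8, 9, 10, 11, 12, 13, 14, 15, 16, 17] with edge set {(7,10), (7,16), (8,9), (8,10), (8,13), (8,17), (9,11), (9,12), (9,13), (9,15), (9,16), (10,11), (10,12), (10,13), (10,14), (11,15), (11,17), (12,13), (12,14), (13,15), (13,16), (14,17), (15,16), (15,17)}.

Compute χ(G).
Clique number ω(G) = 4 (lower bound: χ ≥ ω).
The clique on [9, 13, 15, 16] has size 4, forcing χ ≥ 4, and the coloring below uses 4 colors, so χ(G) = 4.
A valid 4-coloring: color 1: [9, 10, 17]; color 2: [7, 11, 13, 14]; color 3: [8, 12, 15]; color 4: [16].

χ(G) = 4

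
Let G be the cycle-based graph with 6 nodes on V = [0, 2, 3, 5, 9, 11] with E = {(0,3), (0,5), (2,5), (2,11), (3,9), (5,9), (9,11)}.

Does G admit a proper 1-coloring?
No, G is not 1-colorable

Edge (9,11) forces its endpoints to differ, so 1 color is not enough.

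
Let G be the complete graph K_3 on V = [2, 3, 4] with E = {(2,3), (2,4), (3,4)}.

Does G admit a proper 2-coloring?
The clique on vertices [2, 3, 4] has size 3 > 2, so it alone needs 3 colors.

No, G is not 2-colorable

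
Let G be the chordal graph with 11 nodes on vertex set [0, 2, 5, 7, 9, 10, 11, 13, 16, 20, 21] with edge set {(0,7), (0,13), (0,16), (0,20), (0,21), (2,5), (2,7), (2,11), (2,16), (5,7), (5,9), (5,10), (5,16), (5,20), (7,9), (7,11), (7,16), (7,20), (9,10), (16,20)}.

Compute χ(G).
Clique number ω(G) = 4 (lower bound: χ ≥ ω).
The clique on [0, 7, 16, 20] has size 4, forcing χ ≥ 4, and the coloring below uses 4 colors, so χ(G) = 4.
A valid 4-coloring: color 1: [7, 10, 13, 21]; color 2: [0, 5, 11]; color 3: [9, 16]; color 4: [2, 20].

χ(G) = 4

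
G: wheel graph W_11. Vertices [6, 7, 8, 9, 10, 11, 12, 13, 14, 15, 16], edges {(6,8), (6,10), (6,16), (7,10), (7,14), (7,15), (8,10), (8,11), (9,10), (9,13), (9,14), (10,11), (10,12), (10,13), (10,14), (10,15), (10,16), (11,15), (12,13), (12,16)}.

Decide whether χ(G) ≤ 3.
Yes, G is 3-colorable

A valid 3-coloring: color 1: [10]; color 2: [6, 7, 9, 11, 12]; color 3: [8, 13, 14, 15, 16].
(χ(G) = 3 ≤ 3.)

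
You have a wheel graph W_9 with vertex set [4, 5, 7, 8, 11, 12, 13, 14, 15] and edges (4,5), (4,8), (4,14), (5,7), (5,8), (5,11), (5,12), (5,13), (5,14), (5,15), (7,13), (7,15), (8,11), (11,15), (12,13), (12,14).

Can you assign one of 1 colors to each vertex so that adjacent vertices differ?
No, G is not 1-colorable

The clique on vertices [4, 5, 8] has size 3 > 1, so it alone needs 3 colors.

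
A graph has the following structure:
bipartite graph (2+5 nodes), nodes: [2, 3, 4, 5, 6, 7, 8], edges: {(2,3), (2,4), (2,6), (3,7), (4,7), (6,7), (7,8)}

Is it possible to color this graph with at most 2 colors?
Yes, G is 2-colorable

A valid 2-coloring: color 1: [2, 5, 7]; color 2: [3, 4, 6, 8].
(χ(G) = 2 ≤ 2.)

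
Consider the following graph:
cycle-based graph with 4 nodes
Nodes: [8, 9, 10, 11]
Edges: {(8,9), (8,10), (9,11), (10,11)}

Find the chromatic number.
Clique number ω(G) = 2 (lower bound: χ ≥ ω).
The graph is bipartite (no odd cycle), so 2 colors suffice: χ(G) = 2.
A valid 2-coloring: color 1: [8, 11]; color 2: [9, 10].

χ(G) = 2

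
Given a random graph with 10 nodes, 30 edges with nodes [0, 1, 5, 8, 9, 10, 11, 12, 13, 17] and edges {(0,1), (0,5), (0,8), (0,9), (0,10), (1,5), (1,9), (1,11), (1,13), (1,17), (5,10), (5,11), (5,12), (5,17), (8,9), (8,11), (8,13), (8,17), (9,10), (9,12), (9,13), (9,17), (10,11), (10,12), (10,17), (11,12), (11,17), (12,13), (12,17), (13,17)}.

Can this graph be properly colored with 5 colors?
A valid 5-coloring: color 1: [0, 17]; color 2: [9, 11]; color 3: [10, 13]; color 4: [1, 8, 12]; color 5: [5].
(χ(G) = 5 ≤ 5.)

Yes, G is 5-colorable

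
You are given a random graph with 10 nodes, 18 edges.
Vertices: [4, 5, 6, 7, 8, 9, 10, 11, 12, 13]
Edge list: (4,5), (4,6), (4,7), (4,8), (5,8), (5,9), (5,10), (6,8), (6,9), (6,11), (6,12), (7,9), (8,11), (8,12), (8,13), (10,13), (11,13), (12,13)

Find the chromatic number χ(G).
χ(G) = 3

Clique number ω(G) = 3 (lower bound: χ ≥ ω).
The clique on [8, 11, 13] has size 3, forcing χ ≥ 3, and the coloring below uses 3 colors, so χ(G) = 3.
A valid 3-coloring: color 1: [8, 9, 10]; color 2: [5, 6, 7, 13]; color 3: [4, 11, 12].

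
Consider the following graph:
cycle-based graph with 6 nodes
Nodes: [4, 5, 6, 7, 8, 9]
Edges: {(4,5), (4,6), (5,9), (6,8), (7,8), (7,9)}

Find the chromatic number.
χ(G) = 2

Clique number ω(G) = 2 (lower bound: χ ≥ ω).
The graph is bipartite (no odd cycle), so 2 colors suffice: χ(G) = 2.
A valid 2-coloring: color 1: [5, 6, 7]; color 2: [4, 8, 9].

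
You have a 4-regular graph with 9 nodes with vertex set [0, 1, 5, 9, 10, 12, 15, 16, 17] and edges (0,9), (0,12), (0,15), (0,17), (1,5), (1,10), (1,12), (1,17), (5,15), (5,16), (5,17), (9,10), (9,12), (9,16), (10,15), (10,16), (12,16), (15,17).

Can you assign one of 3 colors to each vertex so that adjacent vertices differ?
No, G is not 3-colorable

Suppose a proper 3-coloring c exists. The clique [0, 9, 12] takes 3 distinct colors; by symmetry let c(0) = 1, c(9) = 2, c(12) = 3.
- Vertex 16: neighbors [9, 12] already have colors [2, 3] ⇒ c(16) = 1.
- Vertex 10: neighbors [16, 9] already have colors [1, 2] ⇒ c(10) = 3.
- Vertex 15: neighbors [0, 10] already have colors [1, 3] ⇒ c(15) = 2.
- Vertex 5: neighbors [16, 15] already have colors [1, 2] ⇒ c(5) = 3.
- Vertex 17: neighbors [0, 15, 5] already have colors [1, 2, 3] — all 3 colors blocked. Contradiction.
The forced assignments end in a contradiction, so G has no proper 3-coloring (χ ≥ 4).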